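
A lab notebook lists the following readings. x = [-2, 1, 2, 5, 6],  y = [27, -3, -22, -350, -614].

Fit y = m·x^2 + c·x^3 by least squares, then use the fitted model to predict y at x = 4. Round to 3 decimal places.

ŷ = -177.226

With design matrix M, MᵀM = [[1954, 10902]; [10902, 62410]] and Mᵀy = [-30837, -176769]ᵀ.
det = 1954·62410 − 10902² = 3095536.
m = ((-30837)·62410 − 10902·(-176769))/3095536 = 8223/9796; c = (1954·(-176769) − 10902·(-30837))/3095536 = -2305413/773884.
At x = 4: ŷ = (8223/9796)·(16) + (-2305413/773884)·(64) = -34288140/193471.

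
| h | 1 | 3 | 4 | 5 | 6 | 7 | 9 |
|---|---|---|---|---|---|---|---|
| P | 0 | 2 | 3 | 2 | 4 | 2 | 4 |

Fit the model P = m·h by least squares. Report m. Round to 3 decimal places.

Sums needed: Σh·h = 217.
Right-hand side: Σh·P = 102.
m = 102/217 = 0.470046.

m = 0.470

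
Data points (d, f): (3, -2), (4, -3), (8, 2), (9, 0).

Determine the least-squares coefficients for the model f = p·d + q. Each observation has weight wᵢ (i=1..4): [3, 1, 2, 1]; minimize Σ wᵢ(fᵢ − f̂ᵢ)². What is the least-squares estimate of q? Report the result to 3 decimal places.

q = -4.175

From the data, Σwᵢ·d·d = 252, Σwᵢ·d = 38, Σwᵢ·1 = 7.
Right-hand side: Σwᵢ·d·f = 2, Σwᵢ·f = -5.
So XᵀWX·[p, q]ᵀ = XᵀWf: [[252, 38]; [38, 7]]·[p, q]ᵀ = [2, -5]ᵀ.
det = 252·7 − 38² = 320.
p = (2·7 − 38·(-5))/320 = 51/80; q = (252·(-5) − 38·2)/320 = -167/40.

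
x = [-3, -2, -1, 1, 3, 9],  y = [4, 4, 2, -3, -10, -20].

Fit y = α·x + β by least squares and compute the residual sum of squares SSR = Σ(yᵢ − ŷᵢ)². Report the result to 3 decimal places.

SSR = 9.329

From the data, Σx·x = 105, Σx = 7, Σ1 = 6.
Right-hand side: Σx·y = -235, Σy = -23.
Normal equations: [[105, 7]; [7, 6]]·[α, β]ᵀ = [-235, -23]ᵀ.
Eliminating β: 6·(row 1) − 7·(row 2) gives 581·α = 6·(-235) − 7·(-23) = -1249, so α = -1249/581.
Then β = ((-23) − 7·(-1249/581))/6 = -110/83.
Residuals: -653/581, 596/581, 683/581, 276/581, -1293/581, 391/581; SSR = 5420/581.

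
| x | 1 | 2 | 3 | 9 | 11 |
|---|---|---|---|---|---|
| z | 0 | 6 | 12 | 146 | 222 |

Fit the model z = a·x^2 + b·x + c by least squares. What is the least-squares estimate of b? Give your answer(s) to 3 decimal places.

The normal equations are: 21300·a + 2096·b + 216·c = 38820;  2096·a + 216·b + 26·c = 3804;  216·a + 26·b + 5·c = 386.
(Σx^2·x^2 = 21300, Σx^2·x = 2096, Σx^2 = 216, Σx·x = 216, Σx = 26, Σ1 = 5, Σx^2·z = 38820, Σx·z = 3804, Σz = 386.)
Inverting the 3×3 Gram matrix, [a, b, c]ᵀ = [12929/6481, -11538/6481, 1798/6481]ᵀ.

b = -1.780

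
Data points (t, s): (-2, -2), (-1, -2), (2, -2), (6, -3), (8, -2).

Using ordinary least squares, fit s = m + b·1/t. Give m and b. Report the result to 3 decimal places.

m = -2.230, b = -0.214

Forming AᵀA = [[5, -17/24]; [-17/24, 889/576]] and Aᵀs = [-11, 5/4]ᵀ gives AᵀA·[m, b]ᵀ = Aᵀs.
Determinant 5·(889/576) − (-17/24)² = 1039/144.
m = ((-11)·(889/576) − (-17/24)·(5/4))/(1039/144) = -9269/4156; b = (5·(5/4) − (-17/24)·(-11))/(1039/144) = -222/1039.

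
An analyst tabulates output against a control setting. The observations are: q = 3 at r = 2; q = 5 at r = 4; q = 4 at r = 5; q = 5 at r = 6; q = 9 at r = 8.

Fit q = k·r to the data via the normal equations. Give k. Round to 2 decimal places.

k = 1.02

Entries of MᵀM: Σr·r = 145.
And Σr·q = 148.
Normal equations: [[145]]·[k]ᵀ = [148]ᵀ.
Hence k = 148 / 145 ≈ 1.02069.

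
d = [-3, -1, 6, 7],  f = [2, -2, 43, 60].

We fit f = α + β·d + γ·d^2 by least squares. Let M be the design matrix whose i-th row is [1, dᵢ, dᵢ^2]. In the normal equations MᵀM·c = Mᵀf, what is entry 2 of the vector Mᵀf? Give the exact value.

Entry 2 ↔ basis d, so (Mᵀf)_{2} = Σᵢ (d)·fᵢ = (-3)·(2) + (-1)·(-2) + (6)·(43) + (7)·(60) = 674.

674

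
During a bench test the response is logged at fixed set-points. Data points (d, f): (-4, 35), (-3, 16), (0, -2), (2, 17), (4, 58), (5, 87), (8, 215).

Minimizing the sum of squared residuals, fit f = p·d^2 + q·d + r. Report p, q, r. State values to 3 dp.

p = 3.020, q = 2.909, r = -1.946

Entries of MᵀM: Σd^2·d^2 = 5330, Σd^2·d = 618, Σd^2 = 134, Σd·d = 134, Σd = 12, Σ1 = 7.
Moment sums: Σd^2·f = 17635, Σd·f = 2233, Σf = 426.
MᵀM·[p, q, r]ᵀ = Mᵀf becomes [[5330, 618, 134]; [618, 134, 12]; [134, 12, 7]]·[p, q, r]ᵀ = [17635, 2233, 426]ᵀ.
Row-reducing yields p = 430357/142492, q = 414563/142492, r = -138643/71246.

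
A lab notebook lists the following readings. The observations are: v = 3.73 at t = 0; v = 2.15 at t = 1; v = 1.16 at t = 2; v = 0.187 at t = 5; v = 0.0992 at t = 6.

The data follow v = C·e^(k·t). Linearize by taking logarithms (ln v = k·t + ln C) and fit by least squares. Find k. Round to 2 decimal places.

k = -0.61

Taking logs, ln v = k·t + ln C, so regress ln v on t.
AᵀA = [[66.0000, 14.0000]; [14.0000, 5]], rhs = [-21.1846, -1.7570]ᵀ  (here Σt = 14.0000, Σ(t)² = 66.0000, Σln v = -1.7570, Σt·ln v = -21.1846).
Solving (det = 134.0000): k = -0.60691, ln C = 1.34795.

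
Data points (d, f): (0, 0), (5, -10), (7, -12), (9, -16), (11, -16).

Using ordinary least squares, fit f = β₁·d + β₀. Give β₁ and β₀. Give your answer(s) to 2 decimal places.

β₁ = -1.52, β₀ = -1.06

The normal equations are: 276·β₁ + 32·β₀ = -454;  32·β₁ + 5·β₀ = -54.
(Σd·d = 276, Σd = 32, Σ1 = 5, Σd·f = -454, Σf = -54.)
Determinant 276·5 − 32² = 356.
β₁ = ((-454)·5 − 32·(-54))/356 = -271/178; β₀ = (276·(-54) − 32·(-454))/356 = -94/89.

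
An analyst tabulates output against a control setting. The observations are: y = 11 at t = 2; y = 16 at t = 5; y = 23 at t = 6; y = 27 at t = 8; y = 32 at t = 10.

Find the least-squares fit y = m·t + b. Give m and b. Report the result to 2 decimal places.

m = 2.72, b = 4.92

Forming XᵀX = [[229, 31]; [31, 5]] and Xᵀy = [776, 109]ᵀ gives XᵀX·[m, b]ᵀ = Xᵀy.
det = 229·5 − 31² = 184.
m = (776·5 − 31·109)/184 = 501/184; b = (229·109 − 31·776)/184 = 905/184.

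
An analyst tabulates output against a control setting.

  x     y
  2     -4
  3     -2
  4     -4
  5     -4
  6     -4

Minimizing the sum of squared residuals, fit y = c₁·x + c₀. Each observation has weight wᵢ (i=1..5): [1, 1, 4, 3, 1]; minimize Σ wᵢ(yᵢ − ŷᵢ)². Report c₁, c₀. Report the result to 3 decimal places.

The normal equations are: 188·c₁ + 42·c₀ = -162;  42·c₁ + 10·c₀ = -38.
(Σwᵢ·x·x = 188, Σwᵢ·x = 42, Σwᵢ·1 = 10, Σwᵢ·x·y = -162, Σwᵢ·y = -38.)
det = 188·10 − 42² = 116.
c₁ = ((-162)·10 − 42·(-38))/116 = -6/29; c₀ = (188·(-38) − 42·(-162))/116 = -85/29.

c₁ = -0.207, c₀ = -2.931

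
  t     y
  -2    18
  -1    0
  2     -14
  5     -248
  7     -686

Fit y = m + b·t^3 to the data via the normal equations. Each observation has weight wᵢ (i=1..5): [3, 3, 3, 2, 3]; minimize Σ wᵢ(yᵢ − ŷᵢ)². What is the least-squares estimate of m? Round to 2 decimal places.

m = 0.85

With design matrix A, AᵀWA = [[14, 1276]; [1276, 384584]] and AᵀWy = [-2542, -768662]ᵀ.
det = 14·384584 − 1276² = 3756000.
m = ((-2542)·384584 − 1276·(-768662))/3756000 = 133341/156500; b = (14·(-768662) − 1276·(-2542))/3756000 = -626473/313000.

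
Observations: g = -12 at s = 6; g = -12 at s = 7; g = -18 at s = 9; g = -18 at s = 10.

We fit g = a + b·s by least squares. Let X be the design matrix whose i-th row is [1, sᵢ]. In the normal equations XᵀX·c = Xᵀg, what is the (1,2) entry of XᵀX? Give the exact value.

Row 1 ↔ basis 1, column 2 ↔ basis s, so (XᵀX)_{1,2} = Σᵢ s = (1)·(6) + (1)·(7) + (1)·(9) + (1)·(10) = 32.

32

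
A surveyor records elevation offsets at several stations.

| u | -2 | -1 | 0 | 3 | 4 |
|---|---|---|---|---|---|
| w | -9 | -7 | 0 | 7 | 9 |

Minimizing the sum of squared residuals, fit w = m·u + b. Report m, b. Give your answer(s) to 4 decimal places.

Setting ∂/∂m … = 0 gives: 30·m + 4·b = 82;  4·m + 5·b = 0.
(Σu·u = 30, Σu = 4, Σ1 = 5, Σu·w = 82, Σw = 0.)
det = 30·5 − 4² = 134.
m = (82·5 − 4·0)/134 = 205/67; b = (30·0 − 4·82)/134 = -164/67.

m = 3.0597, b = -2.4478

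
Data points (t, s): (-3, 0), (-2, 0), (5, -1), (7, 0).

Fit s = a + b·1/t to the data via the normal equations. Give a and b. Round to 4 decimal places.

Entries of AᵀA: Σ1 = 4, Σ1/t = -103/210, Σ1/t·1/t = 18589/44100.
And Σs = -1, Σ1/t·s = -1/5.
AᵀA·[a, b]ᵀ = Aᵀs becomes [[4, -103/210]; [-103/210, 18589/44100]]·[a, b]ᵀ = [-1, -1/5]ᵀ.
Determinant 4·(18589/44100) − (-103/210)² = 7083/4900.
a = ((-1)·(18589/44100) − (-103/210)·(-1/5))/(7083/4900) = -22915/63747; b = (4·(-1/5) − (-103/210)·(-1))/(7083/4900) = -18970/21249.

a = -0.3595, b = -0.8927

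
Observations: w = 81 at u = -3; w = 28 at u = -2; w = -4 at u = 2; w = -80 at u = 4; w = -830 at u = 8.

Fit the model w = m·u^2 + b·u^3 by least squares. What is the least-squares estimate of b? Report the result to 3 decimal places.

Sums needed: Σu^2·u^2 = 4465, Σu^2·u^3 = 33549, Σu^3·u^3 = 267097.
Moment sums: Σu^2·w = -53575, Σu^3·w = -432523.
det = 4465·267097 − 33549² = 67052704.
m = ((-53575)·267097 − 33549·(-432523))/67052704 = 6281011/2095397; b = (4465·(-432523) − 33549·(-53575))/67052704 = -4182110/2095397.

b = -1.996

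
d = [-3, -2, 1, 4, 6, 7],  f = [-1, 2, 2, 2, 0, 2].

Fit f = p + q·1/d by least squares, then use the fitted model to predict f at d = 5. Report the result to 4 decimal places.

With design matrix A, AᵀA = [[6, 61/84]; [61/84, 10385/7056]] and Aᵀf = [7, 89/42]ᵀ.
Eliminating q: (10385/7056)·(row 1) − (61/84)·(row 2) gives (58589/7056)·p = (10385/7056)·7 − (61/84)·(89/42) = 61837/7056, so p = 61837/58589.
Then q = ((89/42) − (61/84)·(61837/58589))/(10385/7056) = 53844/58589.
At d = 5: f̂ = (61837/58589)·(1) + (53844/58589)·(1/5) = 363029/292945.

f̂ = 1.2392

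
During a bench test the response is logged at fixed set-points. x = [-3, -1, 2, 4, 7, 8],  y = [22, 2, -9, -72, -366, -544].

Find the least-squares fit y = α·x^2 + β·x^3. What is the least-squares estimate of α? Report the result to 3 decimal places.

With design matrix A, AᵀA = [[6851, 50387]; [50387, 384683]] and Aᵀy = [-53738, -409342]ᵀ.
det = 6851·384683 − 50387² = 96613464.
α = ((-53738)·384683 − 50387·(-409342))/96613464 = -11644925/24153366; β = (6851·(-409342) − 50387·(-53738))/96613464 = -24176359/24153366.

α = -0.482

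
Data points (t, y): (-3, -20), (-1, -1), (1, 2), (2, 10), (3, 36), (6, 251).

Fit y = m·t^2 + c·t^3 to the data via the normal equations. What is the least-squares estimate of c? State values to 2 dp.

XᵀX·[m, c]ᵀ = Xᵀy reads: 1476·m + 7808·c = 9221;  7808·m + 48180·c = 55811.
Eliminating c: 48180·(row 1) − 7808·(row 2) gives 10148816·m = 48180·9221 − 7808·55811 = 8495492, so m = 2123873/2537204.
Then c = (55811 − 7808·(2123873/2537204))/48180 = 2594867/2537204.

c = 1.02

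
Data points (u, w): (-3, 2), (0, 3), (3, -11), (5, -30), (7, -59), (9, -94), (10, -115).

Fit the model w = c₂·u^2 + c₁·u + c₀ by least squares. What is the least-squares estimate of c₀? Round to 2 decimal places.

Forming MᵀM = [[19749, 2197, 273]; [2197, 273, 31]; [273, 31, 7]] and Mᵀw = [-22836, -2598, -304]ᵀ gives MᵀM·[c₂, c₁, c₀]ᵀ = Mᵀw.
Row-reducing yields c₂ = -23344/23867, c₁ = -953511/453473, c₀ = 1826911/453473.

c₀ = 4.03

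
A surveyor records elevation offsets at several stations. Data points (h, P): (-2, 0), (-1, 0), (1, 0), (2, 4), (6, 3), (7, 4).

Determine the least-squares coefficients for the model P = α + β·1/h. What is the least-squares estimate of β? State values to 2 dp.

The normal equations are: 6·α + (13/42)·β = 11;  (13/42)·α + (4495/1764)·β = 43/14.
(Σ1 = 6, Σ1/h = 13/42, Σ1/h·1/h = 4495/1764, ΣP = 11, Σ1/h·P = 43/14.)
Δ = 6·(4495/1764) − (13/42)² = 26801/1764.
α = (11·(4495/1764) − (13/42)·(43/14))/(26801/1764) = 47768/26801; β = (6·(43/14) − (13/42)·11)/(26801/1764) = 26502/26801.

β = 0.99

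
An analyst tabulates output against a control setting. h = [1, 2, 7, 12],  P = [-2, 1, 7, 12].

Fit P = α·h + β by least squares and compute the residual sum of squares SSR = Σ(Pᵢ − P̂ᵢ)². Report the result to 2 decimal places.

SSR = 2.25

MᵀM·[α, β]ᵀ = MᵀP reads: 198·α + 22·β = 193;  22·α + 4·β = 18.
(Σh·h = 198, Σh = 22, Σ1 = 4, Σh·P = 193, ΣP = 18.)
Δ = 198·4 − 22² = 308.
α = (193·4 − 22·18)/308 = 94/77; β = (198·18 − 22·193)/308 = -31/14.
Residuals: -155/154, 17/22, 103/154, -67/154; SSR = 173/77.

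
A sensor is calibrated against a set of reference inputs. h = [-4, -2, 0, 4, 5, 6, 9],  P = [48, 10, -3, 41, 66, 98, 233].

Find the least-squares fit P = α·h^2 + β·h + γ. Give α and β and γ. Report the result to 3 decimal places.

α = 3.028, β = -0.993, γ = -4.027

The normal equations are: 9010·α + 1062·β + 178·γ = 25515;  1062·α + 178·β + 18·γ = 2967;  178·α + 18·β + 7·γ = 493.
(Σh^2·h^2 = 9010, Σh^2·h = 1062, Σh^2 = 178, Σh·h = 178, Σh = 18, Σ1 = 7, Σh^2·P = 25515, Σh·P = 2967, ΣP = 493.)
Inverting the 3×3 Gram matrix, [α, β, γ]ᵀ = [170657/56352, -18645/18784, -56735/14088]ᵀ.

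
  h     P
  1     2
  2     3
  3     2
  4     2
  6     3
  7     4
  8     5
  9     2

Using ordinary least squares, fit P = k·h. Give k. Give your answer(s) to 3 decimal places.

Compute the Gram sums: Σh·h = 260.
Moment sums: Σh·P = 126.
Normal equations: [[260]]·[k]ᵀ = [126]ᵀ.
Hence k = 126 / 260 ≈ 0.484615.

k = 0.485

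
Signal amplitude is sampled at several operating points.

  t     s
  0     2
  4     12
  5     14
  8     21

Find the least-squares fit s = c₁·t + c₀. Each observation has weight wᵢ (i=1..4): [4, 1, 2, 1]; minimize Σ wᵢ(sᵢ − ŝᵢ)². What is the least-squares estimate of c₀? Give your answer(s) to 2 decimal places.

Forming MᵀWM = [[130, 22]; [22, 8]] and MᵀWs = [356, 69]ᵀ gives MᵀWM·[c₁, c₀]ᵀ = MᵀWs.
Determinant 130·8 − 22² = 556.
c₁ = (356·8 − 22·69)/556 = 665/278; c₀ = (130·69 − 22·356)/556 = 569/278.

c₀ = 2.05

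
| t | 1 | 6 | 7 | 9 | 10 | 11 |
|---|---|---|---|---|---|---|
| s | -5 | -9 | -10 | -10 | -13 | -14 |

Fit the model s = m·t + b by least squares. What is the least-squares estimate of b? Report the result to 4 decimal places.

b = -3.9184

Setting ∂/∂m … = 0 gives: 388·m + 44·b = -503;  44·m + 6·b = -61.
(Σt·t = 388, Σt = 44, Σ1 = 6, Σt·s = -503, Σs = -61.)
Eliminating b: 6·(row 1) − 44·(row 2) gives 392·m = 6·(-503) − 44·(-61) = -334, so m = -167/196.
Then b = ((-61) − 44·(-167/196))/6 = -192/49.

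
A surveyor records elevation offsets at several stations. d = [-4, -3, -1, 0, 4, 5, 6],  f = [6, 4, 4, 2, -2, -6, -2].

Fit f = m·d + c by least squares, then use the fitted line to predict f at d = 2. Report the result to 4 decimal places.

f̂ = -0.1429

Sums needed: Σd·d = 103, Σd = 7, Σ1 = 7.
Right-hand side: Σd·f = -90, Σf = 6.
So AᵀA·[m, c]ᵀ = Aᵀf: [[103, 7]; [7, 7]]·[m, c]ᵀ = [-90, 6]ᵀ.
Eliminating c: 7·(row 1) − 7·(row 2) gives 672·m = 7·(-90) − 7·6 = -672, so m = -1.
Then c = (6 − 7·(-1))/7 = 13/7.
At d = 2: f̂ = (-1)·(2) + (13/7)·(1) = -1/7.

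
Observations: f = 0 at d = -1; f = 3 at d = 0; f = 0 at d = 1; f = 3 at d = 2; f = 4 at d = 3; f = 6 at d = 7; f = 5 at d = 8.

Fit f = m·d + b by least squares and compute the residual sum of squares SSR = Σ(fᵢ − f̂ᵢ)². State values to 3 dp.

SSR = 9.419

Compute the Gram sums: Σd·d = 128, Σd = 20, Σ1 = 7.
Moment sums: Σd·f = 100, Σf = 21.
So XᵀX·[m, b]ᵀ = Xᵀf: [[128, 20]; [20, 7]]·[m, b]ᵀ = [100, 21]ᵀ.
Eliminating b: 7·(row 1) − 20·(row 2) gives 496·m = 7·100 − 20·21 = 280, so m = 35/62.
Then b = (21 − 20·(35/62))/7 = 43/31.
Residuals: -51/62, 50/31, -121/62, 15/31, 57/62, 41/62, -28/31; SSR = 292/31.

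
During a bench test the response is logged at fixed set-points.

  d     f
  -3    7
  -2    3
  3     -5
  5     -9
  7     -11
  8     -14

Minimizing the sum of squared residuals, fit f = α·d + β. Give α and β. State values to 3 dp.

α = -1.783, β = 0.516

Entries of XᵀX: Σd·d = 160, Σd = 18, Σ1 = 6.
And Σd·f = -276, Σf = -29.
So XᵀX·[α, β]ᵀ = Xᵀf: [[160, 18]; [18, 6]]·[α, β]ᵀ = [-276, -29]ᵀ.
Eliminating β: 6·(row 1) − 18·(row 2) gives 636·α = 6·(-276) − 18·(-29) = -1134, so α = -189/106.
Then β = ((-29) − 18·(-189/106))/6 = 82/159.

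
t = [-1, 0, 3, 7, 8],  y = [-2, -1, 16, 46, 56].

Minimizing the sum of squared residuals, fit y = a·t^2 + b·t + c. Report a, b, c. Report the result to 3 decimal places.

a = 0.395, b = 3.777, c = 0.445

Compute the Gram sums: Σt^2·t^2 = 6579, Σt^2·t = 881, Σt^2 = 123, Σt·t = 123, Σt = 17, Σ1 = 5.
Right-hand side: Σt^2·y = 5980, Σt·y = 820, Σy = 115.
Row-reducing yields a = 4315/10928, b = 41275/10928, c = 1215/2732.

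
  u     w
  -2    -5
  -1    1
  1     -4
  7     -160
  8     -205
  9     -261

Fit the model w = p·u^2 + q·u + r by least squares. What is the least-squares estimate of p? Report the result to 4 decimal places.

p = -2.9736

The normal system MᵀM·[p, q, r]ᵀ = Mᵀw is [[13076, 1576, 200]; [1576, 200, 22]; [200, 22, 6]]·[p, q, r]ᵀ = [-42124, -5104, -634]ᵀ.
Row-reducing yields p = -61063/20535, q = -47077/20535, r = 344/185.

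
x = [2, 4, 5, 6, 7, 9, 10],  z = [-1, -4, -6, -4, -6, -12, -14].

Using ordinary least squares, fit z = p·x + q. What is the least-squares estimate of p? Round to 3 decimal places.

p = -1.564

From the data, Σx·x = 311, Σx = 43, Σ1 = 7.
And Σx·z = -362, Σz = -47.
Normal equations: [[311, 43]; [43, 7]]·[p, q]ᵀ = [-362, -47]ᵀ.
Δ = 311·7 − 43² = 328.
p = ((-362)·7 − 43·(-47))/328 = -513/328; q = (311·(-47) − 43·(-362))/328 = 949/328.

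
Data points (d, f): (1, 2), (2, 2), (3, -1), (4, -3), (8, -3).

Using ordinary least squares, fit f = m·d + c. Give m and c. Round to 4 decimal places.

m = -0.7603, c = 2.1370

AᵀA·[m, c]ᵀ = Aᵀf reads: 94·m + 18·c = -33;  18·m + 5·c = -3.
(Σd·d = 94, Σd = 18, Σ1 = 5, Σd·f = -33, Σf = -3.)
Δ = 94·5 − 18² = 146.
m = ((-33)·5 − 18·(-3))/146 = -111/146; c = (94·(-3) − 18·(-33))/146 = 156/73.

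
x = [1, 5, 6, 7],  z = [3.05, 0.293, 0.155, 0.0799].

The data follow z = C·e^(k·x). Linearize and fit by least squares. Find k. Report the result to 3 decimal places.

k = -0.603

Taking logs, ln z = k·x + ln C, so regress ln z on x.
Over the data: Σx = 19.0000, Σ(x)² = 111.0000, Σln z = -4.5038, Σx·ln z = -33.8976.
Normal system: [[111.0000, 19.0000]; [19.0000, 4]]·[k, ln C]ᵀ = [-33.8976, -4.5038]ᵀ.
Δ = 111.0000·4 − (19.0000)² = 83.0000; k = (-33.8976·4 − 19.0000·-4.5038)/83.0000 = -0.60264, ln C = (111.0000·-4.5038 − 19.0000·-33.8976)/83.0000 = 1.73661.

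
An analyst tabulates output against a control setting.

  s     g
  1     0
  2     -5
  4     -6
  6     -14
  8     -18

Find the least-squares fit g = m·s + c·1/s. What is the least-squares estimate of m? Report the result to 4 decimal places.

Sums needed: Σs·s = 121, Σs·1/s = 5, Σ1/s·1/s = 781/576.
And Σs·g = -262, Σ1/s·g = -103/12.
So AᵀA·[m, c]ᵀ = Aᵀg: [[121, 5]; [5, 781/576]]·[m, c]ᵀ = [-262, -103/12]ᵀ.
Δ = 121·(781/576) − 5² = 80101/576.
m = ((-262)·(781/576) − 5·(-103/12))/(80101/576) = -179902/80101; c = (121·(-103/12) − 5·(-262))/(80101/576) = 156336/80101.

m = -2.2459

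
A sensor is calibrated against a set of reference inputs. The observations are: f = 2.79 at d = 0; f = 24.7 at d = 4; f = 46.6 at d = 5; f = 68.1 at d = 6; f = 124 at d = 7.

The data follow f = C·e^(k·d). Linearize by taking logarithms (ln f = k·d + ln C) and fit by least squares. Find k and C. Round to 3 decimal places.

With ln fᵢ as the transformed response and dᵢ as the regressor:
Σd = 22.0000, Σ(d)² = 126.0000, Σln f = 17.1157, Σd·ln f = 91.1030.
Equations: 126.0000·k + 22.0000·ln C = 91.1030;  22.0000·k + 5·ln C = 17.1157.
Δ = 126.0000·5 − (22.0000)² = 146.0000; k = (91.1030·5 − 22.0000·17.1157)/146.0000 = 0.54089, ln C = (126.0000·17.1157 − 22.0000·91.1030)/146.0000 = 1.04323, so C = exp(1.04323) = 2.83837.

k = 0.541, C = 2.838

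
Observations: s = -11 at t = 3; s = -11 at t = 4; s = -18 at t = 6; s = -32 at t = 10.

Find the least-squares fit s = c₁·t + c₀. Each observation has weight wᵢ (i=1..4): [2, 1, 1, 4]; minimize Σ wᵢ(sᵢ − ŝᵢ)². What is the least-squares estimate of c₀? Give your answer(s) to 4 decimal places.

Entries of AᵀWA: Σwᵢ·t·t = 470, Σwᵢ·t = 56, Σwᵢ·1 = 8.
For AᵀWs: Σwᵢ·t·s = -1498, Σwᵢ·s = -179.
AᵀWA·[c₁, c₀]ᵀ = AᵀWs becomes [[470, 56]; [56, 8]]·[c₁, c₀]ᵀ = [-1498, -179]ᵀ.
det = 470·8 − 56² = 624.
c₁ = ((-1498)·8 − 56·(-179))/624 = -245/78; c₀ = (470·(-179) − 56·(-1498))/624 = -121/312.

c₀ = -0.3878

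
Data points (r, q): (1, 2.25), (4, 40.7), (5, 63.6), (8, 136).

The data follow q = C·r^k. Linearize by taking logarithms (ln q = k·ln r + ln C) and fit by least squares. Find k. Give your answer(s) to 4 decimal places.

k = 2.0041

Linearized form: ln q = k·ln r + ln C. From the 4 transformed points,
XᵀX = [[8.8362, 5.0752]; [5.0752, 4]], rhs = [22.0369, 13.5824]ᵀ  (here Σln r = 5.0752, Σ(ln r)² = 8.8362, Σln q = 13.5824, Σln r·ln q = 22.0369).
Slope k = (n·Σln r·ln q − Σln r·Σln q)/(n·Σ(ln r)² − (Σln r)²) = (4·22.0369 − 5.0752·13.5824)/9.5873 = 2.00414; ln C = (Σln q − k·Σln r)/n = 0.85277.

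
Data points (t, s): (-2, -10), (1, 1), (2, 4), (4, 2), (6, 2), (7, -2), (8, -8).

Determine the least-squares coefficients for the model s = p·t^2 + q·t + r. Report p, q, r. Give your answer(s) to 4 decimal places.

p = -0.5012, q = 3.3231, r = -1.4559

The normal equations are: 8082·p + 1136·q + 174·r = -529;  1136·p + 174·q + 26·r = -29;  174·p + 26·q + 7·r = -11.
Inverting the 3×3 Gram matrix, [p, q, r]ᵀ = [-89583/178738, 593959/178738, -130115/89369]ᵀ.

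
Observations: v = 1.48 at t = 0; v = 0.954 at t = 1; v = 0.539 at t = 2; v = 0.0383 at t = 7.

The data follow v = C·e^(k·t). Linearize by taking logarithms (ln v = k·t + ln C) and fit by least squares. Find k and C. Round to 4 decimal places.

With ln vᵢ as the transformed response and tᵢ as the regressor:
Σt = 10.0000, Σ(t)² = 54.0000, Σln v = -3.5354, Σt·ln v = -24.1193.
Normal system: [[54.0000, 10.0000]; [10.0000, 4]]·[k, ln C]ᵀ = [-24.1193, -3.5354]ᵀ.
Slope k = (n·Σt·ln v − Σt·Σln v)/(n·Σ(t)² − (Σt)²) = (4·-24.1193 − 10.0000·-3.5354)/116.0000 = -0.52692; ln C = (Σln v − k·Σt)/n = 0.43346, so C = exp(0.43346) = 1.54259.

k = -0.5269, C = 1.5426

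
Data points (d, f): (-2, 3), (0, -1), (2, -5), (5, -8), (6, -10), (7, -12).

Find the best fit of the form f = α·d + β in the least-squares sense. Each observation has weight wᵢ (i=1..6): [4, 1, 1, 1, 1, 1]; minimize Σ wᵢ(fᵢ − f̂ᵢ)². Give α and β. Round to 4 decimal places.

α = -1.6316, β = -0.4912

Sums needed: Σwᵢ·d·d = 130, Σwᵢ·d = 12, Σwᵢ·1 = 9.
Right-hand side: Σwᵢ·d·f = -218, Σwᵢ·f = -24.
Determinant 130·9 − 12² = 1026.
α = ((-218)·9 − 12·(-24))/1026 = -31/19; β = (130·(-24) − 12·(-218))/1026 = -28/57.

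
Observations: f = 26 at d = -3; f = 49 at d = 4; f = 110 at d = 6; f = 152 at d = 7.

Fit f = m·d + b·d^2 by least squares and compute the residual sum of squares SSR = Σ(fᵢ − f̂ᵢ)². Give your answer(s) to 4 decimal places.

SSR = 3.2643

The normal equations are: 110·m + 596·b = 1842;  596·m + 4034·b = 12426.
Δ = 110·4034 − 596² = 88524.
m = (1842·4034 − 596·12426)/88524 = 687/2459; b = (110·12426 − 596·1842)/88524 = 7473/2459.
Residuals: -1262/2459, -1825/2459, -2660/2459, 2782/2459; SSR = 8027/2459.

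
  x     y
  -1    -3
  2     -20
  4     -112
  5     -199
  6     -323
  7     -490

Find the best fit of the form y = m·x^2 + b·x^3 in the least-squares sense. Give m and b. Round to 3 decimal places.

From the data, Σx^2·x^2 = 4595, Σx^2·x^3 = 28763, Σx^3·x^3 = 184091.
Moment sums: Σx^2·y = -42488, Σx^3·y = -270038.
Normal equations: [[4595, 28763]; [28763, 184091]]·[m, b]ᵀ = [-42488, -270038]ᵀ.
Determinant 4595·184091 − 28763² = 18587976.
m = ((-42488)·184091 − 28763·(-270038))/18587976 = -9092569/3097996; b = (4595·(-270038) − 28763·(-42488))/18587976 = -3123711/3097996.

m = -2.935, b = -1.008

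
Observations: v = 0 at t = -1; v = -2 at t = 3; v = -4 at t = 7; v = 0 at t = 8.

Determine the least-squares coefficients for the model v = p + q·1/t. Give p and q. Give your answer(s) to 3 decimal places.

p = -1.665, q = -1.658

Normal-equation sums: Σ1 = 4, Σ1/t = -67/168, Σ1/t·1/t = 32377/28224.
And Σv = -6, Σ1/t·v = -26/21.
AᵀA·[p, q]ᵀ = Aᵀv becomes [[4, -67/168]; [-67/168, 32377/28224]]·[p, q]ᵀ = [-6, -26/21]ᵀ.
Determinant 4·(32377/28224) − (-67/168)² = 13891/3136.
p = ((-6)·(32377/28224) − (-67/168)·(-26/21))/(13891/3136) = -208198/125019; q = (4·(-26/21) − (-67/168)·(-6))/(13891/3136) = -69104/41673.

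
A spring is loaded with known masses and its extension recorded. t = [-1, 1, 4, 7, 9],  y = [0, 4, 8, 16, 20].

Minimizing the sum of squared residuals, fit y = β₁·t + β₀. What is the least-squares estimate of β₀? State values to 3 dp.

β₀ = 1.600

Setting ∂/∂β₁ … = 0 gives: 148·β₁ + 20·β₀ = 328;  20·β₁ + 5·β₀ = 48.
(Σt·t = 148, Σt = 20, Σ1 = 5, Σt·y = 328, Σy = 48.)
det = 148·5 − 20² = 340.
β₁ = (328·5 − 20·48)/340 = 2; β₀ = (148·48 − 20·328)/340 = 8/5.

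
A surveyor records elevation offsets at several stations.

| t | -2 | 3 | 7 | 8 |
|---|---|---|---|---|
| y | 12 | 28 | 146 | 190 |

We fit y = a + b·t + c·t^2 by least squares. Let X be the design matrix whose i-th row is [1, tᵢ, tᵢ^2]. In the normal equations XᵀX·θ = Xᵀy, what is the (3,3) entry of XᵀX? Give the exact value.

6594

Row 3 ↔ basis t^2, column 3 ↔ basis t^2, so (XᵀX)_{3,3} = Σᵢ (t^2)·(t^2) = (4)·(4) + (9)·(9) + (49)·(49) + (64)·(64) = 6594.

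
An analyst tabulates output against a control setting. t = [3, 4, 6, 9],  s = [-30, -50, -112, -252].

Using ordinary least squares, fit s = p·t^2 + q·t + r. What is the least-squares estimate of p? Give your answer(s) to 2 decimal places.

p = -3.24

With design matrix A, AᵀA = [[8194, 1036, 142]; [1036, 142, 22]; [142, 22, 4]] and Aᵀs = [-25514, -3230, -444]ᵀ.
Inverting the 3×3 Gram matrix, [p, q, r]ᵀ = [-107/33, 61/33, -200/33]ᵀ.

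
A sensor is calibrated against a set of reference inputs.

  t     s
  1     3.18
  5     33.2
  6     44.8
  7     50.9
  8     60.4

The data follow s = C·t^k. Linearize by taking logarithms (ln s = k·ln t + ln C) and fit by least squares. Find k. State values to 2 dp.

Linearized form: ln s = k·ln t + ln C. From the 5 transformed points,
Over the data: Σln t = 7.4265, Σ(ln t)² = 13.9113, Σln s = 16.4925, Σln t·ln s = 28.6247.
Normal system: [[13.9113, 7.4265]; [7.4265, 5]]·[k, ln C]ᵀ = [28.6247, 16.4925]ᵀ.
Δ = 13.9113·5 − (7.4265)² = 14.4030; k = (28.6247·5 − 7.4265·16.4925)/14.4030 = 1.43312, ln C = (13.9113·16.4925 − 7.4265·28.6247)/14.4030 = 1.16988.

k = 1.43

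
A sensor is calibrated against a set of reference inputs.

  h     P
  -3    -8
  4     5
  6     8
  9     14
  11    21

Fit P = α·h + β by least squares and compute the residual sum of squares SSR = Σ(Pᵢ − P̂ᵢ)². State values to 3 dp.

SSR = 6.783

With design matrix M, MᵀM = [[263, 27]; [27, 5]] and MᵀP = [449, 40]ᵀ.
det = 263·5 − 27² = 586.
α = (449·5 − 27·40)/586 = 1165/586; β = (263·40 − 27·449)/586 = -1603/586.
Residuals: 205/293, -127/586, -699/586, -339/293, 547/293; SSR = 3975/586.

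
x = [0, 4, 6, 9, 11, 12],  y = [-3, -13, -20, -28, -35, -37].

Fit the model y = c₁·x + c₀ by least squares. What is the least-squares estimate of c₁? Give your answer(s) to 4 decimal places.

From the data, Σx·x = 398, Σx = 42, Σ1 = 6.
Moment sums: Σx·y = -1253, Σy = -136.
So AᵀA·[c₁, c₀]ᵀ = Aᵀy: [[398, 42]; [42, 6]]·[c₁, c₀]ᵀ = [-1253, -136]ᵀ.
Determinant 398·6 − 42² = 624.
c₁ = ((-1253)·6 − 42·(-136))/624 = -301/104; c₀ = (398·(-136) − 42·(-1253))/624 = -751/312.

c₁ = -2.8942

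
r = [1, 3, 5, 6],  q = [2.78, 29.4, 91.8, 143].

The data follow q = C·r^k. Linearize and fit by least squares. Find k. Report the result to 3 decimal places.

k = 2.189

Let Y = ln q. Fitting Y = k·ln r + ln C by least squares:
Sums: Σln r = 4.4998, Σ(ln r)² = 7.0076, Σln q = 13.8859, Σln r·ln q = 19.8807.
Normal system: [[7.0076, 4.4998]; [4.4998, 4]]·[k, ln C]ᵀ = [19.8807, 13.8859]ᵀ.
Solving (det = 7.7823): k = 2.18943, ln C = 1.00847.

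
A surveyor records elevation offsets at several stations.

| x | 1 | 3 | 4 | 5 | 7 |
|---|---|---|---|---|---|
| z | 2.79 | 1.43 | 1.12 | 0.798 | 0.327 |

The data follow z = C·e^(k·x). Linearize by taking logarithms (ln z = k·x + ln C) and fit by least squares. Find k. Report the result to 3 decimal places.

With ln zᵢ as the transformed response and xᵢ as the regressor:
AᵀA = [[100.0000, 20.0000]; [20.0000, 5]], rhs = [-6.4004, 0.1536]ᵀ  (here Σx = 20.0000, Σ(x)² = 100.0000, Σln z = 0.1536, Σx·ln z = -6.4004).
Solving (det = 100.0000): k = -0.35074, ln C = 1.43369.

k = -0.351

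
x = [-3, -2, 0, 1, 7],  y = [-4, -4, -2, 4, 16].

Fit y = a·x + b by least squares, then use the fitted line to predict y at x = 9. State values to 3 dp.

Entries of AᵀA: Σx·x = 63, Σx = 3, Σ1 = 5.
Right-hand side: Σx·y = 136, Σy = 10.
Normal equations: [[63, 3]; [3, 5]]·[a, b]ᵀ = [136, 10]ᵀ.
Determinant 63·5 − 3² = 306.
a = (136·5 − 3·10)/306 = 325/153; b = (63·10 − 3·136)/306 = 37/51.
At x = 9: ŷ = (325/153)·(9) + (37/51)·(1) = 1012/51.

ŷ = 19.843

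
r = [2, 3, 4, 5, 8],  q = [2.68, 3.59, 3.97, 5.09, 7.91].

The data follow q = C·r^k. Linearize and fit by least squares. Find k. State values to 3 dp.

With ln qᵢ as the transformed response and ln rᵢ as the regressor:
Σln r = 6.8669, Σ(ln r)² = 10.5236, Σln q = 7.3381, Σln r·ln q = 10.9184.
Equations: 10.5236·k + 6.8669·ln C = 10.9184;  6.8669·k + 5·ln C = 7.3381.
Δ = 10.5236·5 − (6.8669)² = 5.4631; k = (10.9184·5 − 6.8669·7.3381)/5.4631 = 0.76910, ln C = (10.5236·7.3381 − 6.8669·10.9184)/5.4631 = 0.41136.

k = 0.769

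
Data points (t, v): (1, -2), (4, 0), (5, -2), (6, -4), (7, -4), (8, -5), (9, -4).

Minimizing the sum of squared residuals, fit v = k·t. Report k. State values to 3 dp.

Entries of AᵀA: Σt·t = 272.
Right-hand side: Σt·v = -140.
k = (-140)/272 = -0.514706.

k = -0.515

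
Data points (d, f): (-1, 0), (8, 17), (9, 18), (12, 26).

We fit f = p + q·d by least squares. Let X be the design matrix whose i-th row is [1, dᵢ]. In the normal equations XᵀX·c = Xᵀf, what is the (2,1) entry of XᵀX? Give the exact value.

28

Row 2 ↔ basis d, column 1 ↔ basis 1, so (XᵀX)_{2,1} = Σᵢ d = (-1)·(1) + (8)·(1) + (9)·(1) + (12)·(1) = 28.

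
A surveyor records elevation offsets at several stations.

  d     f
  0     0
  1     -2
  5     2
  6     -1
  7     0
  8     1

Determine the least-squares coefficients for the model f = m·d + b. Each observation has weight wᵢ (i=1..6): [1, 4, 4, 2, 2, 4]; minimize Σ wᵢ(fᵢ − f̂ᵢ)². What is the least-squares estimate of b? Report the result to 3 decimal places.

b = -1.402

Entries of MᵀWM: Σwᵢ·d·d = 530, Σwᵢ·d = 82, Σwᵢ·1 = 17.
And Σwᵢ·d·f = 52, Σwᵢ·f = 2.
MᵀWM·[m, b]ᵀ = MᵀWf becomes [[530, 82]; [82, 17]]·[m, b]ᵀ = [52, 2]ᵀ.
Δ = 530·17 − 82² = 2286.
m = (52·17 − 82·2)/2286 = 40/127; b = (530·2 − 82·52)/2286 = -178/127.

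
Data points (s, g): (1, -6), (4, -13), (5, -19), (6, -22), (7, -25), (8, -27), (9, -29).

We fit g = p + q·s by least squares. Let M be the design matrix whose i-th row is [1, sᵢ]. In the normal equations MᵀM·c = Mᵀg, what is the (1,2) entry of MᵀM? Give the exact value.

Row 1 ↔ basis 1, column 2 ↔ basis s, so (MᵀM)_{1,2} = Σᵢ s = (1)·(1) + (1)·(4) + (1)·(5) + (1)·(6) + (1)·(7) + (1)·(8) + (1)·(9) = 40.

40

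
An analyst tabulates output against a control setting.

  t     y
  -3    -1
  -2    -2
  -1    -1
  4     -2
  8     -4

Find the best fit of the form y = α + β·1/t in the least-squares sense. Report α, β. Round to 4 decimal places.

Forming XᵀX = [[5, -35/24]; [-35/24, 829/576]] and Xᵀy = [-10, 4/3]ᵀ gives XᵀX·[α, β]ᵀ = Xᵀy.
Δ = 5·(829/576) − (-35/24)² = 365/72.
α = ((-10)·(829/576) − (-35/24)·(4/3))/(365/72) = -717/292; β = (5·(4/3) − (-35/24)·(-10))/(365/72) = -114/73.

α = -2.4555, β = -1.5616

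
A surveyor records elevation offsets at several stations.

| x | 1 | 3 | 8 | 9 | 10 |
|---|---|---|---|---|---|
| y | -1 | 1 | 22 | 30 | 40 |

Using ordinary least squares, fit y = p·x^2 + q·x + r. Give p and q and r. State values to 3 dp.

p = 0.573, q = -1.862, r = 0.698

With design matrix M, MᵀM = [[20739, 2269, 255]; [2269, 255, 31]; [255, 31, 5]] and Mᵀy = [7846, 848, 92]ᵀ.
Row-reducing yields p = 8853/15439, q = -28742/15439, r = 10775/15439.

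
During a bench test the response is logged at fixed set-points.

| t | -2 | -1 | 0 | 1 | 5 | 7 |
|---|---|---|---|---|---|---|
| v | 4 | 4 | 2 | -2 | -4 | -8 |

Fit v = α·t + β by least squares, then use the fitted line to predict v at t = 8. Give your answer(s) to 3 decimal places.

From the data, Σt·t = 80, Σt = 10, Σ1 = 6.
Moment sums: Σt·v = -90, Σv = -4.
So AᵀA·[α, β]ᵀ = Aᵀv: [[80, 10]; [10, 6]]·[α, β]ᵀ = [-90, -4]ᵀ.
Δ = 80·6 − 10² = 380.
α = ((-90)·6 − 10·(-4))/380 = -25/19; β = (80·(-4) − 10·(-90))/380 = 29/19.
At t = 8: v̂ = (-25/19)·(8) + (29/19)·(1) = -9.

v̂ = -9.000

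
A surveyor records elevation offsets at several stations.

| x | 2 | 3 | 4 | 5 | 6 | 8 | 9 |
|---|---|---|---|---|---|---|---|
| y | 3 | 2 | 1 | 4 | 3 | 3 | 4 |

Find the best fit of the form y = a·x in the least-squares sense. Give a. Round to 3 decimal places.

Entries of MᵀM: Σx·x = 235.
Moment sums: Σx·y = 114.
Normal equations: [[235]]·[a]ᵀ = [114]ᵀ.
a = 114/235 = 0.485106.

a = 0.485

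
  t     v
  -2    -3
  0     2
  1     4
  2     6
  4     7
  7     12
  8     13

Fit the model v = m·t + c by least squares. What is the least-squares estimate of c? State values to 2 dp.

The normal system AᵀA·[m, c]ᵀ = Aᵀv is [[138, 20]; [20, 7]]·[m, c]ᵀ = [238, 41]ᵀ.
det = 138·7 − 20² = 566.
m = (238·7 − 20·41)/566 = 423/283; c = (138·41 − 20·238)/566 = 449/283.

c = 1.59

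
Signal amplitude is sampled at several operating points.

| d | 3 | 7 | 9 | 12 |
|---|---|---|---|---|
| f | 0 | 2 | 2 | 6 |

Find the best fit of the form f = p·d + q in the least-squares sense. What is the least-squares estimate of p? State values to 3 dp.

The normal equations are: 283·p + 31·q = 104;  31·p + 4·q = 10.
det = 283·4 − 31² = 171.
p = (104·4 − 31·10)/171 = 106/171; q = (283·10 − 31·104)/171 = -394/171.

p = 0.620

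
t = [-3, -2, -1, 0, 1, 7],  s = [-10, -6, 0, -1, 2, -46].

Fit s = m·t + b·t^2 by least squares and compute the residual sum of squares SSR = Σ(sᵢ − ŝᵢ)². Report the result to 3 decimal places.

SSR = 10.832

Sums needed: Σt·t = 64, Σt·t^2 = 308, Σt^2·t^2 = 2500.
For Xᵀs: Σt·s = -278, Σt^2·s = -2366.
XᵀX·[m, b]ᵀ = Xᵀs becomes [[64, 308]; [308, 2500]]·[m, b]ᵀ = [-278, -2366]ᵀ.
Determinant 64·2500 − 308² = 65136.
m = ((-278)·2500 − 308·(-2366))/65136 = 2108/4071; b = (64·(-2366) − 308·(-278))/65136 = -8225/8142.
Residuals: 1751/2714, -3760/4071, 4147/2714, -1, 20293/8142, -1019/8142; SSR = 44096/4071.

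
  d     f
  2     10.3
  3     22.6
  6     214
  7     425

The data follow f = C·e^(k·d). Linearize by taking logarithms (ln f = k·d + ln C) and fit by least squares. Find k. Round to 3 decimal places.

With ln fᵢ as the transformed response and dᵢ as the regressor:
Σd = 18.0000, Σ(d)² = 98.0000, Σln f = 16.8682, Σd·ln f = 88.5786.
Normal system: [[98.0000, 18.0000]; [18.0000, 4]]·[k, ln C]ᵀ = [88.5786, 16.8682]ᵀ.
Solving (det = 68.0000): k = 0.74541, ln C = 0.86271.

k = 0.745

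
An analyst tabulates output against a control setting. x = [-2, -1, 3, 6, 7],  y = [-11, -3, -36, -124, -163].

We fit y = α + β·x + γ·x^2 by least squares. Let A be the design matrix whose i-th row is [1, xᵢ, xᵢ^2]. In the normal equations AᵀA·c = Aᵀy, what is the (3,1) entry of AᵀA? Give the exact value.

Row 3 ↔ basis x^2, column 1 ↔ basis 1, so (AᵀA)_{3,1} = Σᵢ x^2 = (4)·(1) + (1)·(1) + (9)·(1) + (36)·(1) + (49)·(1) = 99.

99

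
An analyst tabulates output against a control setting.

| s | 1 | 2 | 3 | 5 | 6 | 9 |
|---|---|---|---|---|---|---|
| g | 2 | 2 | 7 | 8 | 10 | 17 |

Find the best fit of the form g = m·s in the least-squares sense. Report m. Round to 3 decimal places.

m = 1.795

Forming XᵀX = [[156]] and Xᵀg = [280]ᵀ gives XᵀX·[m]ᵀ = Xᵀg.
m = 280/156 = 1.79487.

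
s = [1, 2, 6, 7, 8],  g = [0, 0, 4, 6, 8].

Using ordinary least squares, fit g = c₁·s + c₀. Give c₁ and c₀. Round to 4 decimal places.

The normal system XᵀX·[c₁, c₀]ᵀ = Xᵀg is [[154, 24]; [24, 5]]·[c₁, c₀]ᵀ = [130, 18]ᵀ.
Δ = 154·5 − 24² = 194.
c₁ = (130·5 − 24·18)/194 = 109/97; c₀ = (154·18 − 24·130)/194 = -174/97.

c₁ = 1.1237, c₀ = -1.7938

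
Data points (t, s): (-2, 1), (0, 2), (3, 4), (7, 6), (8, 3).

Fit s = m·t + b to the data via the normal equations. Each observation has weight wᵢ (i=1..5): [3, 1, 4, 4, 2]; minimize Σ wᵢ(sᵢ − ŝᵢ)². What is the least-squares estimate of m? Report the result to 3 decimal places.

Entries of AᵀWA: Σwᵢ·t·t = 372, Σwᵢ·t = 50, Σwᵢ·1 = 14.
For AᵀWs: Σwᵢ·t·s = 258, Σwᵢ·s = 51.
Eliminating b: 14·(row 1) − 50·(row 2) gives 2708·m = 14·258 − 50·51 = 1062, so m = 531/1354.
Then b = (51 − 50·(531/1354))/14 = 1518/677.

m = 0.392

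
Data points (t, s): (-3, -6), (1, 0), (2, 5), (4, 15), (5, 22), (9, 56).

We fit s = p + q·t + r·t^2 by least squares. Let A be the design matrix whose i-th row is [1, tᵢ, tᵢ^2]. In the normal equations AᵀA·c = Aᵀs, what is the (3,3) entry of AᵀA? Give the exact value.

Row 3 ↔ basis t^2, column 3 ↔ basis t^2, so (AᵀA)_{3,3} = Σᵢ (t^2)·(t^2) = (9)·(9) + (1)·(1) + (4)·(4) + (16)·(16) + (25)·(25) + (81)·(81) = 7540.

7540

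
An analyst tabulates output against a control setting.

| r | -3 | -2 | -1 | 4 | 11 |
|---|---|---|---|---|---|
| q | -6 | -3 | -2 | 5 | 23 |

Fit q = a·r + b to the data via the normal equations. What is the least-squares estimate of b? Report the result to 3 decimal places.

b = -0.184

Sums needed: Σr·r = 151, Σr = 9, Σ1 = 5.
Moment sums: Σr·q = 299, Σq = 17.
Δ = 151·5 − 9² = 674.
a = (299·5 − 9·17)/674 = 671/337; b = (151·17 − 9·299)/674 = -62/337.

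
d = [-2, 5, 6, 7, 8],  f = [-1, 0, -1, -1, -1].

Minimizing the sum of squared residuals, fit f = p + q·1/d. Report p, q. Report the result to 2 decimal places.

p = -0.81, q = 0.49

Entries of XᵀX: Σ1 = 5, Σ1/d = 113/840, Σ1/d·1/d = 249649/705600.
And Σf = -4, Σ1/d·f = 11/168.
So XᵀX·[p, q]ᵀ = Xᵀf: [[5, 113/840]; [113/840, 249649/705600]]·[p, q]ᵀ = [-4, 11/168]ᵀ.
det = 5·(249649/705600) − (113/840)² = 308869/176400.
p = ((-4)·(249649/705600) − (113/840)·(11/168))/(308869/176400) = -1004811/1235476; q = (5·(11/168) − (113/840)·(-4))/(308869/176400) = 152670/308869.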